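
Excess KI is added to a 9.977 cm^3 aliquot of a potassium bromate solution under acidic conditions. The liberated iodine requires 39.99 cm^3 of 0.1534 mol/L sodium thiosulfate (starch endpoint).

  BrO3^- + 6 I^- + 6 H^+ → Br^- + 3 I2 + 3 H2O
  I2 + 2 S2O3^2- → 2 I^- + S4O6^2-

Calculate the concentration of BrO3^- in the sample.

n(S2O3^2-) = 0.03999 × 0.1534 = 6.134 × 10^-3 mol
n(I2) = n(S2O3^2-)/2 = 3.067 × 10^-3 mol
From the 1:3 ratio, n(BrO3^-) in the aliquot = 1/3 × 3.067 × 10^-3 = 1.022 × 10^-3 mol
[BrO3^-] = 1.022 × 10^-3 / 0.009977 = 0.1025 mol/L

0.1025 mol/L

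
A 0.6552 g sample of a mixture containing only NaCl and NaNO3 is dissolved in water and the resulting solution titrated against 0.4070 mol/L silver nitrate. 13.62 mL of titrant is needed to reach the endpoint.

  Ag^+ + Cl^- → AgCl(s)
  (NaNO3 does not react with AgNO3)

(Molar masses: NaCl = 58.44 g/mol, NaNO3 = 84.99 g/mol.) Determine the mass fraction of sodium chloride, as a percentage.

n(AgNO3) = 0.01362 × 0.4070 = 5.543 × 10^-3 mol
Let x = n(NaCl), y = n(NaNO3).
Titrant: 1x = 5.543 × 10^-3;  mass: 58.44x + 84.99y = 0.6552
Solving, x = 5.543 × 10^-3 mol, y = 3.897 × 10^-3 mol
mass of NaCl = 5.543 × 10^-3 × 58.44 = 0.3240 g
% NaCl = 0.3240 / 0.6552 × 100 = 49.44 %

49.44 %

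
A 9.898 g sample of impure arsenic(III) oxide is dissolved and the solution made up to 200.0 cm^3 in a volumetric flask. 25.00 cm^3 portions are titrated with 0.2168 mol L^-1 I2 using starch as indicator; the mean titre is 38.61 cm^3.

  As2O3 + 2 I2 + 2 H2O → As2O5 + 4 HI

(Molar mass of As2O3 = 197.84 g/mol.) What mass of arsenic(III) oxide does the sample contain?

n(I2) per titration = 0.03861 × 0.2168 = 8.371 × 10^-3 mol
From the 1:2 ratio, n(As2O3) in each aliquot = 1/2 × 8.371 × 10^-3 = 4.185 × 10^-3 mol
n(As2O3) in the whole flask = 4.185 × 10^-3 × 200.0/25.00 = 0.03348 mol
mass of As2O3 = 0.03348 × 197.84 = 6.624 g

6.624 g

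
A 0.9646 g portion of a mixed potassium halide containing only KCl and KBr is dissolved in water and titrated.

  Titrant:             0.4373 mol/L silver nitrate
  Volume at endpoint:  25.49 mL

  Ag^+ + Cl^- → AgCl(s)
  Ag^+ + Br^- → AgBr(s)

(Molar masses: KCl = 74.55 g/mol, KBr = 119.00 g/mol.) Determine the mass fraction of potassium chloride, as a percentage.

n(AgNO3) = 0.02549 × 0.4373 = 0.01115 mol
Let x = n(KCl), y = n(KBr).
Titrant: 1x + 1y = 0.01115;  mass: 74.55x + 119.00y = 0.9646
Solving, x = 8.141 × 10^-3 mol, y = 3.006 × 10^-3 mol
mass of KCl = 8.141 × 10^-3 × 74.55 = 0.6069 g
% KCl = 0.6069 / 0.9646 × 100 = 62.92 %

62.92 %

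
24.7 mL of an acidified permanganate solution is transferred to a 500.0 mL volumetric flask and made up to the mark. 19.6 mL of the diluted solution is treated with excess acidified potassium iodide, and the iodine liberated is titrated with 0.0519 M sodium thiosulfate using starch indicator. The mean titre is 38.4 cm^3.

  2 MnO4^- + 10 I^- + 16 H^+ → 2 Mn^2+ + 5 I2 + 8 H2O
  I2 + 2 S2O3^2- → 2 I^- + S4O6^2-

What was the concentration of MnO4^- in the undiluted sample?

0.412 M

n(S2O3^2-) = 0.0384 × 0.0519 = 1.99 × 10^-3 mol
n(I2) = n(S2O3^2-)/2 = 9.96 × 10^-4 mol
From the 2:5 ratio, n(MnO4^-) in the aliquot = 2/5 × 9.96 × 10^-4 = 3.99 × 10^-4 mol
[MnO4^-]_dilute = 3.99 × 10^-4 / 0.0196 = 0.0203 mol/L
[MnO4^-]_original = 0.0203 × 500.0/24.7 = 0.412 mol/L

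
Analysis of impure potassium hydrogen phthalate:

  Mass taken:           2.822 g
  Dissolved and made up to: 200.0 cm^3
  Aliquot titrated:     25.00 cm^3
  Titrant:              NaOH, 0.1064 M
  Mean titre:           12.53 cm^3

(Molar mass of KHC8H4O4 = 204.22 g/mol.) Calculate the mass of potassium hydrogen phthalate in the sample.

2.178 g

KHC8H4O4 + NaOH → KNaC8H4O4 + H2O
n(NaOH) per titration = 0.01253 × 0.1064 = 1.333 × 10^-3 mol
n(KHC8H4O4) in each aliquot = 1.333 × 10^-3 mol (1:1 ratio)
n(KHC8H4O4) in the whole flask = 1.333 × 10^-3 × 200.0/25.00 = 0.01067 mol
mass of KHC8H4O4 = 0.01067 × 204.22 = 2.178 g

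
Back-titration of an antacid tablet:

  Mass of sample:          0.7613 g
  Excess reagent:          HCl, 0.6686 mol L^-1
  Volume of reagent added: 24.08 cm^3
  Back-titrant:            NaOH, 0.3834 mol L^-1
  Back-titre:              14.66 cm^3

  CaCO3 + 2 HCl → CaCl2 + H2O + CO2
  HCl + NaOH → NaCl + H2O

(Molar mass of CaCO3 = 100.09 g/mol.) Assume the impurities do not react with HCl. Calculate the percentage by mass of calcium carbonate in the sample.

68.89 %

n(HCl) added = 0.02408 × 0.6686 = 0.01610 mol
n(NaOH) used in back-titration = 0.01466 × 0.3834 = 5.621 × 10^-3 mol
n(HCl) left over = 5.621 × 10^-3 mol (1:1 ratio)
n(HCl) consumed by analyte = 0.01610 − 5.621 × 10^-3 = 0.01048 mol
From the 1:2 ratio, n(CaCO3) = 1/2 × 0.01048 = 5.240 × 10^-3 mol
mass of CaCO3 = 5.240 × 10^-3 × 100.09 = 0.5244 g
% CaCO3 = 0.5244 / 0.7613 × 100 = 68.89 %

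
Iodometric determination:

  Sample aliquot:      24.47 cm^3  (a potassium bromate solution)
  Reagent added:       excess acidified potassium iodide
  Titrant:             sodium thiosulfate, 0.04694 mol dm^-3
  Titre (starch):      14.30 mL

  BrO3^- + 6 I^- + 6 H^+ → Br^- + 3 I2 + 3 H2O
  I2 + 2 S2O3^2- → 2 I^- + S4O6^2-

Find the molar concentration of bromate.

n(S2O3^2-) = 0.01430 × 0.04694 = 6.712 × 10^-4 mol
n(I2) = n(S2O3^2-)/2 = 3.356 × 10^-4 mol
From the 1:3 ratio, n(BrO3^-) in the aliquot = 1/3 × 3.356 × 10^-4 = 1.119 × 10^-4 mol
[BrO3^-] = 1.119 × 10^-4 / 0.02447 = 0.004572 mol/L

0.004572 mol/L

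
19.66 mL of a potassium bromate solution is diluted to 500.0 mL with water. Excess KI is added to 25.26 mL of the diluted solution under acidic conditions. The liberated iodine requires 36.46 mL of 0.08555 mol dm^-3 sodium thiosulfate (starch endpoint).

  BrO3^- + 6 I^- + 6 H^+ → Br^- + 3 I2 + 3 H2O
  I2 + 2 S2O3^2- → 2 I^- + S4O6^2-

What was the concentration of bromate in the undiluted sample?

n(S2O3^2-) = 0.03646 × 0.08555 = 3.119 × 10^-3 mol
n(I2) = n(S2O3^2-)/2 = 1.560 × 10^-3 mol
From the 1:3 ratio, n(BrO3^-) in the aliquot = 1/3 × 1.560 × 10^-3 = 5.199 × 10^-4 mol
[BrO3^-]_dilute = 5.199 × 10^-4 / 0.02526 = 0.02058 mol/L
[BrO3^-]_original = 0.02058 × 500.0/19.66 = 0.5234 mol/L

0.5234 mol/L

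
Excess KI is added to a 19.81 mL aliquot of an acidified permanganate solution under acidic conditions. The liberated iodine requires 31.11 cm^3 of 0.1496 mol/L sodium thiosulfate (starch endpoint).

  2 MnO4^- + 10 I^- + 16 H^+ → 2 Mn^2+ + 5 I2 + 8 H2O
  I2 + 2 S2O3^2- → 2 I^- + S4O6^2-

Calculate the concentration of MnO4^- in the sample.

0.04699 mol/L

n(S2O3^2-) = 0.03111 × 0.1496 = 4.654 × 10^-3 mol
n(I2) = n(S2O3^2-)/2 = 2.327 × 10^-3 mol
From the 2:5 ratio, n(MnO4^-) in the aliquot = 2/5 × 2.327 × 10^-3 = 9.308 × 10^-4 mol
[MnO4^-] = 9.308 × 10^-4 / 0.01981 = 0.04699 mol/L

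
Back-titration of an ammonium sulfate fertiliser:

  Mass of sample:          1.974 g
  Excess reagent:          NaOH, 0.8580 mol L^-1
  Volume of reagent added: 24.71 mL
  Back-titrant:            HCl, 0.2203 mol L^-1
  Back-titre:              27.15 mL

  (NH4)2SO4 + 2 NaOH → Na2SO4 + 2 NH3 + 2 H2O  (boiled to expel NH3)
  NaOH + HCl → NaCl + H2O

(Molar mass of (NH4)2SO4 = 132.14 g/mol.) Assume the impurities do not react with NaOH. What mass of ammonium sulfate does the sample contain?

n(NaOH) added = 0.02471 × 0.8580 = 0.02120 mol
n(HCl) used in back-titration = 0.02715 × 0.2203 = 5.981 × 10^-3 mol
n(NaOH) left over = 5.981 × 10^-3 mol (1:1 ratio)
n(NaOH) consumed by analyte = 0.02120 − 5.981 × 10^-3 = 0.01522 mol
From the 1:2 ratio, n((NH4)2SO4) = 1/2 × 0.01522 = 7.610 × 10^-3 mol
mass of (NH4)2SO4 = 7.610 × 10^-3 × 132.14 = 1.006 g

1.006 g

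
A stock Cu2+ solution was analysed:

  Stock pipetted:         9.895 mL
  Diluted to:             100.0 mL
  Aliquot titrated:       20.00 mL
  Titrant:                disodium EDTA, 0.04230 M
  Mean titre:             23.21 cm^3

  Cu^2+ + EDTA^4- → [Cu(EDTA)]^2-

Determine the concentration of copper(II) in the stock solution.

0.4961 M

n(EDTA) = 0.02321 × 0.04230 = 9.818 × 10^-4 mol
n(Cu2+) in the aliquot = 9.818 × 10^-4 mol (1:1 ratio)
[Cu2+]_dilute = 9.818 × 10^-4 / 0.02000 = 0.04909 mol/L
Dilution factor = 100.0 / 9.895 = 10.11
[Cu2+]_stock = 0.04909 × 10.11 = 0.4961 mol/L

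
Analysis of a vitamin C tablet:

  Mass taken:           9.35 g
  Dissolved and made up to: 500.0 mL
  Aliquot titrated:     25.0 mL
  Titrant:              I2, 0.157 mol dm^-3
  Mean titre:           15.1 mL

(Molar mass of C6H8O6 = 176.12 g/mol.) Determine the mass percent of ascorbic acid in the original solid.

89.3 %

C6H8O6 + I2 → C6H6O6 + 2 HI
n(I2) per titration = 0.0151 × 0.157 = 2.37 × 10^-3 mol
n(C6H8O6) in each aliquot = 2.37 × 10^-3 mol (1:1 ratio)
n(C6H8O6) in the whole flask = 2.37 × 10^-3 × 500.0/25.0 = 0.0474 mol
mass of C6H8O6 = 0.0474 × 176.12 = 8.35 g
% C6H8O6 = 8.35 / 9.35 × 100 = 89.3 %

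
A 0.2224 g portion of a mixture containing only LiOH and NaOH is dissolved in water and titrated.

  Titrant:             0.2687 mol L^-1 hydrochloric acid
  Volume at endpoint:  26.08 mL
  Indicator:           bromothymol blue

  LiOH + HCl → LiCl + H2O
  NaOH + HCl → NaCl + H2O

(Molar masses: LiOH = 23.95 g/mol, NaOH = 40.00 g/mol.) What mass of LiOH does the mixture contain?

n(HCl) = 0.02608 × 0.2687 = 7.008 × 10^-3 mol
Let x = n(LiOH), y = n(NaOH).
Titrant: 1x + 1y = 7.008 × 10^-3;  mass: 23.95x + 40.00y = 0.2224
Solving, x = 3.608 × 10^-3 mol, y = 3.400 × 10^-3 mol
mass of LiOH = 3.608 × 10^-3 × 23.95 = 0.08641 g

0.08641 g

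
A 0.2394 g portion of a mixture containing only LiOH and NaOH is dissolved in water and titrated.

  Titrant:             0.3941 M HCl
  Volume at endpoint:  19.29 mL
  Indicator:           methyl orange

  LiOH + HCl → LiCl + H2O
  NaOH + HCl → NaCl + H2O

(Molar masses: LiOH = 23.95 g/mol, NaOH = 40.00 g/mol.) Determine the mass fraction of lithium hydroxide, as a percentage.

n(HCl) = 0.01929 × 0.3941 = 7.602 × 10^-3 mol
Let x = n(LiOH), y = n(NaOH).
Titrant: 1x + 1y = 7.602 × 10^-3;  mass: 23.95x + 40.00y = 0.2394
Solving, x = 4.030 × 10^-3 mol, y = 3.572 × 10^-3 mol
mass of LiOH = 4.030 × 10^-3 × 23.95 = 0.09653 g
% LiOH = 0.09653 / 0.2394 × 100 = 40.32 %

40.32 %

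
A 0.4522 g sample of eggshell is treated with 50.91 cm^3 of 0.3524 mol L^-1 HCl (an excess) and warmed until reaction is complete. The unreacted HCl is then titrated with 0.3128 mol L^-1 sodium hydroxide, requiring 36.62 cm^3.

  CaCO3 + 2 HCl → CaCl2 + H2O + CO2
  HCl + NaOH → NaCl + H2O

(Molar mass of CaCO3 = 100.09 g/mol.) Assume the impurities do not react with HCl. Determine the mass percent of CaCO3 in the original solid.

n(HCl) added = 0.05091 × 0.3524 = 0.01794 mol
n(NaOH) used in back-titration = 0.03662 × 0.3128 = 0.01145 mol
n(HCl) left over = 0.01145 mol (1:1 ratio)
n(HCl) consumed by analyte = 0.01794 − 0.01145 = 6.486 × 10^-3 mol
From the 1:2 ratio, n(CaCO3) = 1/2 × 6.486 × 10^-3 = 3.243 × 10^-3 mol
mass of CaCO3 = 3.243 × 10^-3 × 100.09 = 0.3246 g
% CaCO3 = 0.3246 / 0.4522 × 100 = 71.78 %

71.78 %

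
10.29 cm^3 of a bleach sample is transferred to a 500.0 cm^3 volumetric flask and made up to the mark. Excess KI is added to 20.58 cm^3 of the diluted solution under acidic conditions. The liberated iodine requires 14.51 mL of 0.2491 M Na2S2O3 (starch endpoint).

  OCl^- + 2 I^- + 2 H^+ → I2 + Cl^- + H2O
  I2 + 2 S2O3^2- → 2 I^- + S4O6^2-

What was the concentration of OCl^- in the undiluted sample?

n(S2O3^2-) = 0.01451 × 0.2491 = 3.614 × 10^-3 mol
n(I2) = n(S2O3^2-)/2 = 1.807 × 10^-3 mol
n(OCl^-) in the aliquot = 1.807 × 10^-3 mol (1:1 ratio)
[OCl^-]_dilute = 1.807 × 10^-3 / 0.02058 = 0.08781 mol/L
[OCl^-]_original = 0.08781 × 500.0/10.29 = 4.267 mol/L

4.267 M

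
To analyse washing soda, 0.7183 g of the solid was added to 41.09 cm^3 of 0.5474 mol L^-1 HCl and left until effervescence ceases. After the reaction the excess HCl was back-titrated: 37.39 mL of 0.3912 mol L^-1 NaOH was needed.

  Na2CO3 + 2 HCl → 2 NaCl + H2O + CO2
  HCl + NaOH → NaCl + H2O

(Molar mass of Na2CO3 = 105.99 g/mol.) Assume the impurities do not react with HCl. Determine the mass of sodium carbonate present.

n(HCl) added = 0.04109 × 0.5474 = 0.02249 mol
n(NaOH) used in back-titration = 0.03739 × 0.3912 = 0.01463 mol
n(HCl) left over = 0.01463 mol (1:1 ratio)
n(HCl) consumed by analyte = 0.02249 − 0.01463 = 7.866 × 10^-3 mol
From the 1:2 ratio, n(Na2CO3) = 1/2 × 7.866 × 10^-3 = 3.933 × 10^-3 mol
mass of Na2CO3 = 3.933 × 10^-3 × 105.99 = 0.4168 g

0.4168 g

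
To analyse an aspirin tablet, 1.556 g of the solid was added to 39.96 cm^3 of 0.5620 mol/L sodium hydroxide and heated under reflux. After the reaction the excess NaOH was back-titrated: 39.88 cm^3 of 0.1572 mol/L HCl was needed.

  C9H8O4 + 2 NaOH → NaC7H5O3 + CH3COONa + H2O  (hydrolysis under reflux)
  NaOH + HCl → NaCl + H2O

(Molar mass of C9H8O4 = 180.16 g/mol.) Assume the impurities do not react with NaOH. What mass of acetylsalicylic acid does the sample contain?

n(NaOH) added = 0.03996 × 0.5620 = 0.02246 mol
n(HCl) used in back-titration = 0.03988 × 0.1572 = 6.269 × 10^-3 mol
n(NaOH) left over = 6.269 × 10^-3 mol (1:1 ratio)
n(NaOH) consumed by analyte = 0.02246 − 6.269 × 10^-3 = 0.01619 mol
From the 1:2 ratio, n(C9H8O4) = 1/2 × 0.01619 = 8.094 × 10^-3 mol
mass of C9H8O4 = 8.094 × 10^-3 × 180.16 = 1.458 g

1.458 g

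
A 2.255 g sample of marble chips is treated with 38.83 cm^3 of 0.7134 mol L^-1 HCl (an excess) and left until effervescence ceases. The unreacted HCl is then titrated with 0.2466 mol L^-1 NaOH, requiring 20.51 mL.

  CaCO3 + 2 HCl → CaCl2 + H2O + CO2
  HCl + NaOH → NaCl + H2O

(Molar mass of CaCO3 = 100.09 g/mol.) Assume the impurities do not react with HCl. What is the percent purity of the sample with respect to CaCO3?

50.25 %

n(HCl) added = 0.03883 × 0.7134 = 0.02770 mol
n(NaOH) used in back-titration = 0.02051 × 0.2466 = 5.058 × 10^-3 mol
n(HCl) left over = 5.058 × 10^-3 mol (1:1 ratio)
n(HCl) consumed by analyte = 0.02770 − 5.058 × 10^-3 = 0.02264 mol
From the 1:2 ratio, n(CaCO3) = 1/2 × 0.02264 = 0.01132 mol
mass of CaCO3 = 0.01132 × 100.09 = 1.133 g
% CaCO3 = 1.133 / 2.255 × 100 = 50.25 %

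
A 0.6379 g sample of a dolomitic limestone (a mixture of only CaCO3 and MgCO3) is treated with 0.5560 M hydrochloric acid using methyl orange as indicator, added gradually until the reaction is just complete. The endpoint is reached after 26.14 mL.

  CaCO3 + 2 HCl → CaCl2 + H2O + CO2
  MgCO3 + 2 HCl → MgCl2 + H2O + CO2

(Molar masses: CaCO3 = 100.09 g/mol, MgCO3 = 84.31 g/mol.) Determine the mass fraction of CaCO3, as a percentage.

25.08 %

n(HCl) = 0.02614 × 0.5560 = 0.01453 mol
Let x = n(CaCO3), y = n(MgCO3).
Titrant: 2x + 2y = 0.01453;  mass: 100.09x + 84.31y = 0.6379
Solving, x = 1.599 × 10^-3 mol, y = 5.668 × 10^-3 mol
mass of CaCO3 = 1.599 × 10^-3 × 100.09 = 0.1600 g
% CaCO3 = 0.1600 / 0.6379 × 100 = 25.08 %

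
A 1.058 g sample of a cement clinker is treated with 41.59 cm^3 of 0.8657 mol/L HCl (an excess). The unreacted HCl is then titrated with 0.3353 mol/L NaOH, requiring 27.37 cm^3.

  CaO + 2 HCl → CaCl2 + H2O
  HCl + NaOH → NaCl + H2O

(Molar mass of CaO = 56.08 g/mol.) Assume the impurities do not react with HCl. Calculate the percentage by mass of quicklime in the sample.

71.10 %

n(HCl) added = 0.04159 × 0.8657 = 0.03600 mol
n(NaOH) used in back-titration = 0.02737 × 0.3353 = 9.177 × 10^-3 mol
n(HCl) left over = 9.177 × 10^-3 mol (1:1 ratio)
n(HCl) consumed by analyte = 0.03600 − 9.177 × 10^-3 = 0.02683 mol
From the 1:2 ratio, n(CaO) = 1/2 × 0.02683 = 0.01341 mol
mass of CaO = 0.01341 × 56.08 = 0.7522 g
% CaO = 0.7522 / 1.058 × 100 = 71.10 %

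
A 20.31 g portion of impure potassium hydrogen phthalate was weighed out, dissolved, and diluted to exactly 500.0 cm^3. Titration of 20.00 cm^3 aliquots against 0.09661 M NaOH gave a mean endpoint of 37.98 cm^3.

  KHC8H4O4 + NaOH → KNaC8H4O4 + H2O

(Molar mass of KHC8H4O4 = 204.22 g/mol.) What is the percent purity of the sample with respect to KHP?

n(NaOH) per titration = 0.03798 × 0.09661 = 3.669 × 10^-3 mol
n(KHC8H4O4) in each aliquot = 3.669 × 10^-3 mol (1:1 ratio)
n(KHC8H4O4) in the whole flask = 3.669 × 10^-3 × 500.0/20.00 = 0.09173 mol
mass of KHC8H4O4 = 0.09173 × 204.22 = 18.73 g
% KHC8H4O4 = 18.73 / 20.31 × 100 = 92.24 %

92.24 %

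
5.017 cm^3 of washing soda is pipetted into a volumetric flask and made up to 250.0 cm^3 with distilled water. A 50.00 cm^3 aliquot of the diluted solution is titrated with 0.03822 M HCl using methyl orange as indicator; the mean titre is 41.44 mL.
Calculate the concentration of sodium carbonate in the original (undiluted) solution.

0.7892 M

Na2CO3 + 2 HCl → 2 NaCl + H2O + CO2
n(HCl) = 0.04144 × 0.03822 = 1.584 × 10^-3 mol
From the 1:2 ratio, n(Na2CO3) in the aliquot = 1/2 × 1.584 × 10^-3 = 7.919 × 10^-4 mol
[Na2CO3]_dilute = 7.919 × 10^-4 / 0.05000 = 0.01584 mol/L
Dilution factor = 250.0 / 5.017 = 49.83
[Na2CO3]_stock = 0.01584 × 49.83 = 0.7892 mol/L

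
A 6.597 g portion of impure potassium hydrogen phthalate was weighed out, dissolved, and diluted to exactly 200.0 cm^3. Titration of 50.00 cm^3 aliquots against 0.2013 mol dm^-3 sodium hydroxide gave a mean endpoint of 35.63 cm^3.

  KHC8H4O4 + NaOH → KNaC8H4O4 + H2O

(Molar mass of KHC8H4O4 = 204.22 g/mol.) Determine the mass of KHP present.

5.859 g

n(NaOH) per titration = 0.03563 × 0.2013 = 7.172 × 10^-3 mol
n(KHC8H4O4) in each aliquot = 7.172 × 10^-3 mol (1:1 ratio)
n(KHC8H4O4) in the whole flask = 7.172 × 10^-3 × 200.0/50.00 = 0.02869 mol
mass of KHC8H4O4 = 0.02869 × 204.22 = 5.859 g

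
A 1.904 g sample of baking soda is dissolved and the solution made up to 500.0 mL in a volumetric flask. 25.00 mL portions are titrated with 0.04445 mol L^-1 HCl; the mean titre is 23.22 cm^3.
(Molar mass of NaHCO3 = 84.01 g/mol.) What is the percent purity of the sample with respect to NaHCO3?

91.08 %

NaHCO3 + HCl → NaCl + H2O + CO2
n(HCl) per titration = 0.02322 × 0.04445 = 1.032 × 10^-3 mol
n(NaHCO3) in each aliquot = 1.032 × 10^-3 mol (1:1 ratio)
n(NaHCO3) in the whole flask = 1.032 × 10^-3 × 500.0/25.00 = 0.02064 mol
mass of NaHCO3 = 0.02064 × 84.01 = 1.734 g
% NaHCO3 = 1.734 / 1.904 × 100 = 91.08 %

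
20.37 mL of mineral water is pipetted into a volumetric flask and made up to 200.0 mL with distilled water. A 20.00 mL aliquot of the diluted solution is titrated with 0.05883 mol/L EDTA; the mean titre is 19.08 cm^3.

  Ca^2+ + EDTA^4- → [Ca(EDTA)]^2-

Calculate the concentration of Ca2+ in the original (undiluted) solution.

n(EDTA) = 0.01908 × 0.05883 = 1.122 × 10^-3 mol
n(Ca2+) in the aliquot = 1.122 × 10^-3 mol (1:1 ratio)
[Ca2+]_dilute = 1.122 × 10^-3 / 0.02000 = 0.05612 mol/L
Dilution factor = 200.0 / 20.37 = 9.818
[Ca2+]_stock = 0.05612 × 9.818 = 0.5510 mol/L

0.5510 mol/L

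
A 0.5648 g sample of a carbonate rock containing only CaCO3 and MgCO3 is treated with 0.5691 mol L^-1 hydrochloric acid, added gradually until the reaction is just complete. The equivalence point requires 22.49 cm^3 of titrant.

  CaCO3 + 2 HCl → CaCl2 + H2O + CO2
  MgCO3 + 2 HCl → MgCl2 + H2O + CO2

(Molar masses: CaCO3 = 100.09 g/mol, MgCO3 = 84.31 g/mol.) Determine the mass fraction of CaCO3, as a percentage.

n(HCl) = 0.02249 × 0.5691 = 0.01280 mol
Let x = n(CaCO3), y = n(MgCO3).
Titrant: 2x + 2y = 0.01280;  mass: 100.09x + 84.31y = 0.5648
Solving, x = 1.600 × 10^-3 mol, y = 4.799 × 10^-3 mol
mass of CaCO3 = 1.600 × 10^-3 × 100.09 = 0.1602 g
% CaCO3 = 0.1602 / 0.5648 × 100 = 28.36 %

28.36 %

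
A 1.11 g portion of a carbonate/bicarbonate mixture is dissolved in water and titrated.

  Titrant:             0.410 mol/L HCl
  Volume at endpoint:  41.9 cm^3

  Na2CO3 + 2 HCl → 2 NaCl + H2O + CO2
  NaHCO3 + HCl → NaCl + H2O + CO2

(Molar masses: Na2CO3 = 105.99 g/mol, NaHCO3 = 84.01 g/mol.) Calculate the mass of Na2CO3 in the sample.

n(HCl) = 0.0419 × 0.410 = 0.0172 mol
Let x = n(Na2CO3), y = n(NaHCO3).
Titrant: 2x + 1y = 0.0172;  mass: 105.99x + 84.01y = 1.11
Solving, x = 5.37 × 10^-3 mol, y = 6.44 × 10^-3 mol
mass of Na2CO3 = 5.37 × 10^-3 × 105.99 = 0.569 g

0.569 g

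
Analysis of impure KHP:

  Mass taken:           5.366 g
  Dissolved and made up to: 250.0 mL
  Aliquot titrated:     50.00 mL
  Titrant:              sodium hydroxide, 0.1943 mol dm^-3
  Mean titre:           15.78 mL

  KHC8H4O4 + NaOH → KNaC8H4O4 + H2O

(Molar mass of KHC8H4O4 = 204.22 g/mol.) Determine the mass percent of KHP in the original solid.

58.34 %

n(NaOH) per titration = 0.01578 × 0.1943 = 3.066 × 10^-3 mol
n(KHC8H4O4) in each aliquot = 3.066 × 10^-3 mol (1:1 ratio)
n(KHC8H4O4) in the whole flask = 3.066 × 10^-3 × 250.0/50.00 = 0.01533 mol
mass of KHC8H4O4 = 0.01533 × 204.22 = 3.131 g
% KHC8H4O4 = 3.131 / 5.366 × 100 = 58.34 %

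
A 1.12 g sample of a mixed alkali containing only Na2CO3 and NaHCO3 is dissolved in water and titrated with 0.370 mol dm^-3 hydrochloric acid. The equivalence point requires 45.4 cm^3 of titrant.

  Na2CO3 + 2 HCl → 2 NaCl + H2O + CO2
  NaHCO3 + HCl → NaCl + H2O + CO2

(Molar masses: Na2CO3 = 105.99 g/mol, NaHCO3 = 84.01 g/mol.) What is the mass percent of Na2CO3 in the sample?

44.4 %

n(HCl) = 0.0454 × 0.370 = 0.0168 mol
Let x = n(Na2CO3), y = n(NaHCO3).
Titrant: 2x + 1y = 0.0168;  mass: 105.99x + 84.01y = 1.12
Solving, x = 4.69 × 10^-3 mol, y = 7.41 × 10^-3 mol
mass of Na2CO3 = 4.69 × 10^-3 × 105.99 = 0.498 g
% Na2CO3 = 0.498 / 1.12 × 100 = 44.4 %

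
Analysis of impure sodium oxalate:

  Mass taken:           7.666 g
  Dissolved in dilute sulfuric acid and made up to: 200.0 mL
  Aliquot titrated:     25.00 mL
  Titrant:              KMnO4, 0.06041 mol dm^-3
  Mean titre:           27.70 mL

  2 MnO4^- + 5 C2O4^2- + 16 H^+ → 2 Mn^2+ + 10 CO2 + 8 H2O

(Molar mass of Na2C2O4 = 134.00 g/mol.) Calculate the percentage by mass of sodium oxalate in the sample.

n(KMnO4) per titration = 0.02770 × 0.06041 = 1.673 × 10^-3 mol
From the 5:2 ratio, n(Na2C2O4) in each aliquot = 5/2 × 1.673 × 10^-3 = 4.183 × 10^-3 mol
n(Na2C2O4) in the whole flask = 4.183 × 10^-3 × 200.0/25.00 = 0.03347 mol
mass of Na2C2O4 = 0.03347 × 134.00 = 4.485 g
% Na2C2O4 = 4.485 / 7.666 × 100 = 58.50 %

58.50 %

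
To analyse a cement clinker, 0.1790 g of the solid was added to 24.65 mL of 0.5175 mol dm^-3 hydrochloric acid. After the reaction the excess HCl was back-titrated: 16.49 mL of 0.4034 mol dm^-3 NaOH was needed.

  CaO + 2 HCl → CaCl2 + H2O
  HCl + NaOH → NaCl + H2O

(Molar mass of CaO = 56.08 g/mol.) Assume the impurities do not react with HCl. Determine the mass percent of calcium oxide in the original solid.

n(HCl) added = 0.02465 × 0.5175 = 0.01276 mol
n(NaOH) used in back-titration = 0.01649 × 0.4034 = 6.652 × 10^-3 mol
n(HCl) left over = 6.652 × 10^-3 mol (1:1 ratio)
n(HCl) consumed by analyte = 0.01276 − 6.652 × 10^-3 = 6.104 × 10^-3 mol
From the 1:2 ratio, n(CaO) = 1/2 × 6.104 × 10^-3 = 3.052 × 10^-3 mol
mass of CaO = 3.052 × 10^-3 × 56.08 = 0.1712 g
% CaO = 0.1712 / 0.1790 × 100 = 95.62 %

95.62 %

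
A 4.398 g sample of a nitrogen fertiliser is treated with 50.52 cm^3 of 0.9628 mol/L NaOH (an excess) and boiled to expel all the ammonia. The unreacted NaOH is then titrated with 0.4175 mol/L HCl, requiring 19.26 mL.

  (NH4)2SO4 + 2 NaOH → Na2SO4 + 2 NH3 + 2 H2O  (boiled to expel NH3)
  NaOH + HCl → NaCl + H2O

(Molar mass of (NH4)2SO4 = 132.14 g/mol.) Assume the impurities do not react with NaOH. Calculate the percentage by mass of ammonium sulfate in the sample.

n(NaOH) added = 0.05052 × 0.9628 = 0.04864 mol
n(HCl) used in back-titration = 0.01926 × 0.4175 = 8.041 × 10^-3 mol
n(NaOH) left over = 8.041 × 10^-3 mol (1:1 ratio)
n(NaOH) consumed by analyte = 0.04864 − 8.041 × 10^-3 = 0.04060 mol
From the 1:2 ratio, n((NH4)2SO4) = 1/2 × 0.04060 = 0.02030 mol
mass of (NH4)2SO4 = 0.02030 × 132.14 = 2.682 g
% (NH4)2SO4 = 2.682 / 4.398 × 100 = 60.99 %

60.99 %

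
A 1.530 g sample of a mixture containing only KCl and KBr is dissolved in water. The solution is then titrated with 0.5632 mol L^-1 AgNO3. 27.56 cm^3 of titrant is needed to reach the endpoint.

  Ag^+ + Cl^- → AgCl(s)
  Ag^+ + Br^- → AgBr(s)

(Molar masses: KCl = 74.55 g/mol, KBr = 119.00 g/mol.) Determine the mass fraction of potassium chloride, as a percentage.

n(AgNO3) = 0.02756 × 0.5632 = 0.01552 mol
Let x = n(KCl), y = n(KBr).
Titrant: 1x + 1y = 0.01552;  mass: 74.55x + 119.00y = 1.530
Solving, x = 7.134 × 10^-3 mol, y = 8.388 × 10^-3 mol
mass of KCl = 7.134 × 10^-3 × 74.55 = 0.5318 g
% KCl = 0.5318 / 1.530 × 100 = 34.76 %

34.76 %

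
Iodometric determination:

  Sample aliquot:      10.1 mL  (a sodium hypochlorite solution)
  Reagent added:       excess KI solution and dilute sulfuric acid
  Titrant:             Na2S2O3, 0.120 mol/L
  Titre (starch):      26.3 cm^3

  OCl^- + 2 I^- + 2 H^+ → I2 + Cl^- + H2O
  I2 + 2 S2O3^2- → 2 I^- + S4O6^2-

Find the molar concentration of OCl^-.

n(S2O3^2-) = 0.0263 × 0.120 = 3.16 × 10^-3 mol
n(I2) = n(S2O3^2-)/2 = 1.58 × 10^-3 mol
n(OCl^-) in the aliquot = 1.58 × 10^-3 mol (1:1 ratio)
[OCl^-] = 1.58 × 10^-3 / 0.0101 = 0.156 mol/L

0.156 mol/L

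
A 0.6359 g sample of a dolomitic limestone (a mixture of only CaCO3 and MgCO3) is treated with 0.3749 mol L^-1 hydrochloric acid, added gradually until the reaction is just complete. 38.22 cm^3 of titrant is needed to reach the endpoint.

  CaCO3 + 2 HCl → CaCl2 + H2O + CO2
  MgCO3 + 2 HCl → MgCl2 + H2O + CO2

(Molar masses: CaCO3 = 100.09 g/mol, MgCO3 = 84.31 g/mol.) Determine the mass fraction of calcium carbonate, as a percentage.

31.79 %

n(HCl) = 0.03822 × 0.3749 = 0.01433 mol
Let x = n(CaCO3), y = n(MgCO3).
Titrant: 2x + 2y = 0.01433;  mass: 100.09x + 84.31y = 0.6359
Solving, x = 2.020 × 10^-3 mol, y = 5.144 × 10^-3 mol
mass of CaCO3 = 2.020 × 10^-3 × 100.09 = 0.2022 g
% CaCO3 = 0.2022 / 0.6359 × 100 = 31.79 %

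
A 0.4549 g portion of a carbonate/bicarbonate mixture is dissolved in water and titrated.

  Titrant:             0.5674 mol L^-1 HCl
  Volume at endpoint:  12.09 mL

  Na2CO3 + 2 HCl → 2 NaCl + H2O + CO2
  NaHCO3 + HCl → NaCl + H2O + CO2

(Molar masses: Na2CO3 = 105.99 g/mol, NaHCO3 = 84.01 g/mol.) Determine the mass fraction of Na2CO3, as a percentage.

n(HCl) = 0.01209 × 0.5674 = 6.860 × 10^-3 mol
Let x = n(Na2CO3), y = n(NaHCO3).
Titrant: 2x + 1y = 6.860 × 10^-3;  mass: 105.99x + 84.01y = 0.4549
Solving, x = 1.957 × 10^-3 mol, y = 2.946 × 10^-3 mol
mass of Na2CO3 = 1.957 × 10^-3 × 105.99 = 0.2074 g
% Na2CO3 = 0.2074 / 0.4549 × 100 = 45.60 %

45.60 %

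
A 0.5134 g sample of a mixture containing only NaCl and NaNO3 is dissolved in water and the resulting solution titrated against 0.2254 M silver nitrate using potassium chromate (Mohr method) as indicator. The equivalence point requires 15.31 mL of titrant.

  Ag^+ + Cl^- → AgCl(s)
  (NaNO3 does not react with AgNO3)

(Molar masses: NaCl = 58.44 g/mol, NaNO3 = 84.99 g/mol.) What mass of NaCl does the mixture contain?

0.2017 g

n(AgNO3) = 0.01531 × 0.2254 = 3.451 × 10^-3 mol
Let x = n(NaCl), y = n(NaNO3).
Titrant: 1x = 3.451 × 10^-3;  mass: 58.44x + 84.99y = 0.5134
Solving, x = 3.451 × 10^-3 mol, y = 3.668 × 10^-3 mol
mass of NaCl = 3.451 × 10^-3 × 58.44 = 0.2017 g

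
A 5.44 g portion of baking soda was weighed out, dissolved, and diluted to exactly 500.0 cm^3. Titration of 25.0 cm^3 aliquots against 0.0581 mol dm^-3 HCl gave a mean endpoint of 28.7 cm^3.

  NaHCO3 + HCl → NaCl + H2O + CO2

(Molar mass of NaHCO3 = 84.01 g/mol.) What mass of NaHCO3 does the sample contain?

n(HCl) per titration = 0.0287 × 0.0581 = 1.67 × 10^-3 mol
n(NaHCO3) in each aliquot = 1.67 × 10^-3 mol (1:1 ratio)
n(NaHCO3) in the whole flask = 1.67 × 10^-3 × 500.0/25.0 = 0.0333 mol
mass of NaHCO3 = 0.0333 × 84.01 = 2.80 g

2.80 g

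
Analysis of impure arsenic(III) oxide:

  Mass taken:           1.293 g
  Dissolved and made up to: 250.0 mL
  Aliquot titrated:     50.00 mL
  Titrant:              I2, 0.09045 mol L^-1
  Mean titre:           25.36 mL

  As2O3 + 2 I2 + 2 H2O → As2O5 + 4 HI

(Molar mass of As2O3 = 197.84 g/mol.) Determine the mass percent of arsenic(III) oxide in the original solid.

n(I2) per titration = 0.02536 × 0.09045 = 2.294 × 10^-3 mol
From the 1:2 ratio, n(As2O3) in each aliquot = 1/2 × 2.294 × 10^-3 = 1.147 × 10^-3 mol
n(As2O3) in the whole flask = 1.147 × 10^-3 × 250.0/50.00 = 5.735 × 10^-3 mol
mass of As2O3 = 5.735 × 10^-3 × 197.84 = 1.135 g
% As2O3 = 1.135 / 1.293 × 100 = 87.74 %

87.74 %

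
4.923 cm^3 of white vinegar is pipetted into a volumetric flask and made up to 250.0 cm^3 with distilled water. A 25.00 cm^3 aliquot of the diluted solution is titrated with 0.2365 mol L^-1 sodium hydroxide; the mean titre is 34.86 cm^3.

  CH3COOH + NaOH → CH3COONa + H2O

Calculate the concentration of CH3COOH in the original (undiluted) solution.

16.75 mol/L

n(NaOH) = 0.03486 × 0.2365 = 8.244 × 10^-3 mol
n(CH3COOH) in the aliquot = 8.244 × 10^-3 mol (1:1 ratio)
[CH3COOH]_dilute = 8.244 × 10^-3 / 0.02500 = 0.3298 mol/L
Dilution factor = 250.0 / 4.923 = 50.78
[CH3COOH]_stock = 0.3298 × 50.78 = 16.75 mol/L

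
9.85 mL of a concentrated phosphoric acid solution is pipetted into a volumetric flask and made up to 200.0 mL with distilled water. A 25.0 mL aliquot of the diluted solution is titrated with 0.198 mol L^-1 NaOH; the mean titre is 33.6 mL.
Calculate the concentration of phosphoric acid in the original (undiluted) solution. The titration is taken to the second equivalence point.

2.70 mol/L

H3PO4 + 2 NaOH → Na2HPO4 + 2 H2O
n(NaOH) = 0.0336 × 0.198 = 6.65 × 10^-3 mol
From the 1:2 ratio, n(H3PO4) in the aliquot = 1/2 × 6.65 × 10^-3 = 3.33 × 10^-3 mol
[H3PO4]_dilute = 3.33 × 10^-3 / 0.0250 = 0.133 mol/L
Dilution factor = 200.0 / 9.85 = 20.30
[H3PO4]_stock = 0.133 × 20.30 = 2.70 mol/L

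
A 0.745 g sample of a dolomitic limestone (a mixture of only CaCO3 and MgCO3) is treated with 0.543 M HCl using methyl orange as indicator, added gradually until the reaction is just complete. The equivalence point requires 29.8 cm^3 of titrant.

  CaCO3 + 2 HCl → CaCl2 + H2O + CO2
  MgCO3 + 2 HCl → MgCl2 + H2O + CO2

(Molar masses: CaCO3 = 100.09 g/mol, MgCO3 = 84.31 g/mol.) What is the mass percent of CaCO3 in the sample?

53.5 %

n(HCl) = 0.0298 × 0.543 = 0.0162 mol
Let x = n(CaCO3), y = n(MgCO3).
Titrant: 2x + 2y = 0.0162;  mass: 100.09x + 84.31y = 0.745
Solving, x = 3.98 × 10^-3 mol, y = 4.11 × 10^-3 mol
mass of CaCO3 = 3.98 × 10^-3 × 100.09 = 0.399 g
% CaCO3 = 0.399 / 0.745 × 100 = 53.5 %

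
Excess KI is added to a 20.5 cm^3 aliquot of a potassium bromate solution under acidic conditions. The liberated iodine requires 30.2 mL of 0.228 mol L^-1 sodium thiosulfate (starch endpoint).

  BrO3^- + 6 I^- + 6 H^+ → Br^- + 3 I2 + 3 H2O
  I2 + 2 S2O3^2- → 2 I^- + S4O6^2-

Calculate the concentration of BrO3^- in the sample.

0.0560 mol/L

n(S2O3^2-) = 0.0302 × 0.228 = 6.89 × 10^-3 mol
n(I2) = n(S2O3^2-)/2 = 3.44 × 10^-3 mol
From the 1:3 ratio, n(BrO3^-) in the aliquot = 1/3 × 3.44 × 10^-3 = 1.15 × 10^-3 mol
[BrO3^-] = 1.15 × 10^-3 / 0.0205 = 0.0560 mol/L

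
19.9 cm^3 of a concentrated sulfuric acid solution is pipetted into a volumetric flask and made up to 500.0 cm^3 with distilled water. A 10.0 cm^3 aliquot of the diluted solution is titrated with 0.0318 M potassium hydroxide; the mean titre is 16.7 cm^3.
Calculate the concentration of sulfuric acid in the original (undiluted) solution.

H2SO4 + 2 KOH → K2SO4 + 2 H2O
n(KOH) = 0.0167 × 0.0318 = 5.31 × 10^-4 mol
From the 1:2 ratio, n(H2SO4) in the aliquot = 1/2 × 5.31 × 10^-4 = 2.66 × 10^-4 mol
[H2SO4]_dilute = 2.66 × 10^-4 / 0.0100 = 0.0266 mol/L
Dilution factor = 500.0 / 19.9 = 25.13
[H2SO4]_stock = 0.0266 × 25.13 = 0.667 mol/L

0.667 M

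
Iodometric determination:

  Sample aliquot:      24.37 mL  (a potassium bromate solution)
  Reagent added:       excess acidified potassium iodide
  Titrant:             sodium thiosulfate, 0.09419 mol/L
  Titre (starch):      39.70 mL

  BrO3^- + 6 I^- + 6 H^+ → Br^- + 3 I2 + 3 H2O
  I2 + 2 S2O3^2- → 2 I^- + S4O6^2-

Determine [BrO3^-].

0.02557 mol/L

n(S2O3^2-) = 0.03970 × 0.09419 = 3.739 × 10^-3 mol
n(I2) = n(S2O3^2-)/2 = 1.870 × 10^-3 mol
From the 1:3 ratio, n(BrO3^-) in the aliquot = 1/3 × 1.870 × 10^-3 = 6.232 × 10^-4 mol
[BrO3^-] = 6.232 × 10^-4 / 0.02437 = 0.02557 mol/L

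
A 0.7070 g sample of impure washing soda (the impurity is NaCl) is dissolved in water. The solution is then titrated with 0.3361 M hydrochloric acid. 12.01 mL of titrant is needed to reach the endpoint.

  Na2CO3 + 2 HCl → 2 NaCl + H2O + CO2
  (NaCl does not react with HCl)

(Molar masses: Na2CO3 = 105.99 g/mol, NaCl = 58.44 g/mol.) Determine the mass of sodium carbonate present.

n(HCl) = 0.01201 × 0.3361 = 4.037 × 10^-3 mol
Let x = n(Na2CO3), y = n(NaCl).
Titrant: 2x = 4.037 × 10^-3;  mass: 105.99x + 58.44y = 0.7070
Solving, x = 2.018 × 10^-3 mol, y = 8.437 × 10^-3 mol
mass of Na2CO3 = 2.018 × 10^-3 × 105.99 = 0.2139 g

0.2139 g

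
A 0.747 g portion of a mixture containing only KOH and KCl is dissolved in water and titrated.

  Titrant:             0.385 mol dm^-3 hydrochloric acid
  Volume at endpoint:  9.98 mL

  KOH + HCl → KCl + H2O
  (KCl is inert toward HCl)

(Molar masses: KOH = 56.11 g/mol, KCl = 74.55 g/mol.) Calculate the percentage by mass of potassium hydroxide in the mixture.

28.9 %

n(HCl) = 0.00998 × 0.385 = 3.84 × 10^-3 mol
Let x = n(KOH), y = n(KCl).
Titrant: 1x = 3.84 × 10^-3;  mass: 56.11x + 74.55y = 0.747
Solving, x = 3.84 × 10^-3 mol, y = 7.13 × 10^-3 mol
mass of KOH = 3.84 × 10^-3 × 56.11 = 0.216 g
% KOH = 0.216 / 0.747 × 100 = 28.9 %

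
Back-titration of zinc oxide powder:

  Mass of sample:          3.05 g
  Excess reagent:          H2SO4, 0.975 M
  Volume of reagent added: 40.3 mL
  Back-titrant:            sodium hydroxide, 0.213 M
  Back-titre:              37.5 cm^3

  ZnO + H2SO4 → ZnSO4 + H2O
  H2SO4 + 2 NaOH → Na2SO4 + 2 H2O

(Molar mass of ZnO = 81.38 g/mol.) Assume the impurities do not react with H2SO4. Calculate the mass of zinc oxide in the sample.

2.87 g

n(H2SO4) added = 0.0403 × 0.975 = 0.0393 mol
n(NaOH) used in back-titration = 0.0375 × 0.213 = 7.99 × 10^-3 mol
From the 1:2 ratio, n(H2SO4) left over = 1/2 × 7.99 × 10^-3 = 3.99 × 10^-3 mol
n(H2SO4) consumed by analyte = 0.0393 − 3.99 × 10^-3 = 0.0353 mol
n(ZnO) = 0.0353 mol (1:1 ratio)
mass of ZnO = 0.0353 × 81.38 = 2.87 g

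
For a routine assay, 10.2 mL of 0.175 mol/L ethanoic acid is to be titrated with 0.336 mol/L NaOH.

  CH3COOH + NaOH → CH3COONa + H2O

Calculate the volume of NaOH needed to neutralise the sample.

5.31 mL

n(CH3COOH) = 0.0102 L × 0.175 mol/L = 1.78 × 10^-3 mol
n(NaOH) = 1.78 × 10^-3 mol (1:1 stoichiometry)
V(NaOH) = 1.78 × 10^-3 mol / 0.336 mol/L = 0.00531 L = 5.31 mL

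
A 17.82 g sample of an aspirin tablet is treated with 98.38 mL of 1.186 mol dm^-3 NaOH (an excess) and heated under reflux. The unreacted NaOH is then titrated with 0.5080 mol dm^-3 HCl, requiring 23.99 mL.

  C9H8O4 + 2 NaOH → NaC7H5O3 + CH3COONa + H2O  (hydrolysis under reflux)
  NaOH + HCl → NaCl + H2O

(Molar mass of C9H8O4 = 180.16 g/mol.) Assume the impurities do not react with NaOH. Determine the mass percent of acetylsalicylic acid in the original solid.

n(NaOH) added = 0.09838 × 1.186 = 0.1167 mol
n(HCl) used in back-titration = 0.02399 × 0.5080 = 0.01219 mol
n(NaOH) left over = 0.01219 mol (1:1 ratio)
n(NaOH) consumed by analyte = 0.1167 − 0.01219 = 0.1045 mol
From the 1:2 ratio, n(C9H8O4) = 1/2 × 0.1045 = 0.05225 mol
mass of C9H8O4 = 0.05225 × 180.16 = 9.413 g
% C9H8O4 = 9.413 / 17.82 × 100 = 52.82 %

52.82 %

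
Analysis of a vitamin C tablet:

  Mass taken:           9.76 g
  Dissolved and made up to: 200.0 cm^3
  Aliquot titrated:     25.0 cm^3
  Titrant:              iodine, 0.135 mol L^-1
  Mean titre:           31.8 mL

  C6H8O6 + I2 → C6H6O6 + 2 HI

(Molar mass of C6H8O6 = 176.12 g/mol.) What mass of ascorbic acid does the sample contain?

6.05 g

n(I2) per titration = 0.0318 × 0.135 = 4.29 × 10^-3 mol
n(C6H8O6) in each aliquot = 4.29 × 10^-3 mol (1:1 ratio)
n(C6H8O6) in the whole flask = 4.29 × 10^-3 × 200.0/25.0 = 0.0343 mol
mass of C6H8O6 = 0.0343 × 176.12 = 6.05 g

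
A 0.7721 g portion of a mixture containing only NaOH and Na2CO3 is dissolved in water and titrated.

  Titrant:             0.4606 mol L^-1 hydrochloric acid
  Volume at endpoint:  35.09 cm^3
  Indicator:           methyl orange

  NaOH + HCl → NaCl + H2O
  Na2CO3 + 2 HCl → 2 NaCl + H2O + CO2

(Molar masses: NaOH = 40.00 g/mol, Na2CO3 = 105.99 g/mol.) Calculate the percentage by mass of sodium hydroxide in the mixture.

n(HCl) = 0.03509 × 0.4606 = 0.01616 mol
Let x = n(NaOH), y = n(Na2CO3).
Titrant: 1x + 2y = 0.01616;  mass: 40.00x + 105.99y = 0.7721
Solving, x = 6.497 × 10^-3 mol, y = 4.833 × 10^-3 mol
mass of NaOH = 6.497 × 10^-3 × 40.00 = 0.2599 g
% NaOH = 0.2599 / 0.7721 × 100 = 33.66 %

33.66 %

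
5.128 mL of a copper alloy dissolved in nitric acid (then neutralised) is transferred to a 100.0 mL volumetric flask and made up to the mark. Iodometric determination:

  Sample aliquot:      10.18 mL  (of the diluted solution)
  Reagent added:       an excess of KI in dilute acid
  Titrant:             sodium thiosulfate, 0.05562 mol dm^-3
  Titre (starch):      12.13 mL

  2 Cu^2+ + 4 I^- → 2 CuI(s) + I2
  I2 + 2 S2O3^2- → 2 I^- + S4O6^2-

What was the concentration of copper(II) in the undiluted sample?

n(S2O3^2-) = 0.01213 × 0.05562 = 6.747 × 10^-4 mol
n(I2) = n(S2O3^2-)/2 = 3.373 × 10^-4 mol
From the 2:1 ratio, n(Cu2+) in the aliquot = 2/1 × 3.373 × 10^-4 = 6.747 × 10^-4 mol
[Cu2+]_dilute = 6.747 × 10^-4 / 0.01018 = 0.06627 mol/L
[Cu2+]_original = 0.06627 × 100.0/5.128 = 1.292 mol/L

1.292 mol/L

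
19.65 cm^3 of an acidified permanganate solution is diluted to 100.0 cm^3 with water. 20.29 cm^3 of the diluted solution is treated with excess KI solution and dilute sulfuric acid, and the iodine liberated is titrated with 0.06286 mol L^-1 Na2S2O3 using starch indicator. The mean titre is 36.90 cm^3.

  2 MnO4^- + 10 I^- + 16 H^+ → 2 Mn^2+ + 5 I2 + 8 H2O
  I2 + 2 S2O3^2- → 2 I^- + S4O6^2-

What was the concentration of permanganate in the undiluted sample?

0.1164 mol/L

n(S2O3^2-) = 0.03690 × 0.06286 = 2.320 × 10^-3 mol
n(I2) = n(S2O3^2-)/2 = 1.160 × 10^-3 mol
From the 2:5 ratio, n(MnO4^-) in the aliquot = 2/5 × 1.160 × 10^-3 = 4.639 × 10^-4 mol
[MnO4^-]_dilute = 4.639 × 10^-4 / 0.02029 = 0.02286 mol/L
[MnO4^-]_original = 0.02286 × 100.0/19.65 = 0.1164 mol/L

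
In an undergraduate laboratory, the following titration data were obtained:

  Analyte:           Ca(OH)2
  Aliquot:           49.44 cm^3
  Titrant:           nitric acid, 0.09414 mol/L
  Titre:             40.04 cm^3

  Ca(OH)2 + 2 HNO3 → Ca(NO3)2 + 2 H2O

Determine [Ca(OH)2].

0.03812 mol/L

n(HNO3) = 0.04004 L × 0.09414 mol/L = 3.769 × 10^-3 mol
From the 1:2 mole ratio, n(Ca(OH)2) = 1/2 × 3.769 × 10^-3 = 1.885 × 10^-3 mol
[Ca(OH)2] = 1.885 × 10^-3 mol / 0.04944 L = 0.03812 mol/L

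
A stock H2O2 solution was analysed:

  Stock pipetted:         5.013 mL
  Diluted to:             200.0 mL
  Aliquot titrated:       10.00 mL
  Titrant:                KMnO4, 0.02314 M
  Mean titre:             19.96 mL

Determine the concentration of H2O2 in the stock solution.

4.607 M

2 MnO4^- + 5 H2O2 + 6 H^+ → 2 Mn^2+ + 5 O2 + 8 H2O
n(KMnO4) = 0.01996 × 0.02314 = 4.619 × 10^-4 mol
From the 5:2 ratio, n(H2O2) in the aliquot = 5/2 × 4.619 × 10^-4 = 1.155 × 10^-3 mol
[H2O2]_dilute = 1.155 × 10^-3 / 0.01000 = 0.1155 mol/L
Dilution factor = 200.0 / 5.013 = 39.90
[H2O2]_stock = 0.1155 × 39.90 = 4.607 mol/L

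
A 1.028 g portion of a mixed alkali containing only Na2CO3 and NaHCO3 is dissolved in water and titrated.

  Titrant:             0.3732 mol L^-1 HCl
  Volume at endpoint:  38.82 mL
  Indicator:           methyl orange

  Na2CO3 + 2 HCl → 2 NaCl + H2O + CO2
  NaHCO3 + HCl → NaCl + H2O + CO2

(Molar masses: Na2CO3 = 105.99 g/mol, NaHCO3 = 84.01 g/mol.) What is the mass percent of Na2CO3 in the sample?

n(HCl) = 0.03882 × 0.3732 = 0.01449 mol
Let x = n(Na2CO3), y = n(NaHCO3).
Titrant: 2x + 1y = 0.01449;  mass: 105.99x + 84.01y = 1.028
Solving, x = 3.049 × 10^-3 mol, y = 8.390 × 10^-3 mol
mass of Na2CO3 = 3.049 × 10^-3 × 105.99 = 0.3231 g
% Na2CO3 = 0.3231 / 1.028 × 100 = 31.43 %

31.43 %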